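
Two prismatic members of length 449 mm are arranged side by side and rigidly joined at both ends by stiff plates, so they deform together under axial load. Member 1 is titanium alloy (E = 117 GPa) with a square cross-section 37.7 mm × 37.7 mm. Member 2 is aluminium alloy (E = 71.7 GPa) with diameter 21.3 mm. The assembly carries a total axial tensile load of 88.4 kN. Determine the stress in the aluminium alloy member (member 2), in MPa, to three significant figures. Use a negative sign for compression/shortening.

33.0 MPa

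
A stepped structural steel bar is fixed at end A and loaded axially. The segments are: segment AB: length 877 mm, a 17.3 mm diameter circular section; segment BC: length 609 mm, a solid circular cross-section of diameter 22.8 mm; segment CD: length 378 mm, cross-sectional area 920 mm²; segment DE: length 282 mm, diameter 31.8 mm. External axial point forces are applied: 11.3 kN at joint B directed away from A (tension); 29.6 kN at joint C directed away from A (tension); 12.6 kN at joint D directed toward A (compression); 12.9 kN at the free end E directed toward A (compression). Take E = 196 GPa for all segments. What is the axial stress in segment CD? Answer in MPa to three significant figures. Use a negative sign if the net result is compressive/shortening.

-27.7 MPa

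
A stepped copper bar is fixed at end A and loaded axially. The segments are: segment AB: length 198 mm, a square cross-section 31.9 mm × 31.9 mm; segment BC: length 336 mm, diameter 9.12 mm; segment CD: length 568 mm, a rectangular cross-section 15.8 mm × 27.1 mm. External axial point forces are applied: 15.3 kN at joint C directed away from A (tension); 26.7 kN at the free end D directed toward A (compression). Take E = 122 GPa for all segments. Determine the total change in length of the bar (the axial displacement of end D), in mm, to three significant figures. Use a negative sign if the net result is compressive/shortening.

-0.789 mm

Internal axial forces (sectioning from the free end, tension +): N_CD = -26.7 kN, N_BC = -11.4 kN, N_AB = -11.4 kN.
A_AB = 1018 mm².
A_BC = 65.33 mm².
A_CD = 428.2 mm².
δ_AB = -11400·198/(1018·122000) = -0.01818 mm
δ_BC = -11400·336/(65.33·122000) = -0.4806 mm
δ_CD = -26700·568/(428.2·122000) = -0.2903 mm
δ = Σδ_i = -0.7891 mm.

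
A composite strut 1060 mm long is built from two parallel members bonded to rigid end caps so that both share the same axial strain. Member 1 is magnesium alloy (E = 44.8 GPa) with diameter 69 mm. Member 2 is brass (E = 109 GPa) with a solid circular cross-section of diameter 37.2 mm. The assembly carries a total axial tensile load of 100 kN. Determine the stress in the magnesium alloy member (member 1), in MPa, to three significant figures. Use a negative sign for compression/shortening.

A_1 = 3739 mm².
A_2 = 1087 mm².
Equal strain + equilibrium ⇒ each member carries load in proportion to AE: A₁E₁ = 167500000 N, A₂E₂ = 118500000 N, ΣAE = 286000000 N.
σ₁ = P·E₁/ΣAE = 100000·44800/286000000 = 15.66 MPa.

15.7 MPa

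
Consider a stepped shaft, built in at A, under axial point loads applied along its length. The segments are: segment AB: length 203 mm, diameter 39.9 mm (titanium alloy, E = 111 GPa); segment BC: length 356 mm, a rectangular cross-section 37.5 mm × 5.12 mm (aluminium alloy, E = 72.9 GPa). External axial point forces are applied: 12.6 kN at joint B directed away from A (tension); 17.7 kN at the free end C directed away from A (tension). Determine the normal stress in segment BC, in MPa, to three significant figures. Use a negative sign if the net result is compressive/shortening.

Internal axial forces (sectioning from the free end, tension +): N_BC = 17.7 kN, N_AB = 30.3 kN.
A_BC = 192 mm².
σ_BC = N_BC/A_BC = 17700/192 = 92.19 MPa.

92.2 MPa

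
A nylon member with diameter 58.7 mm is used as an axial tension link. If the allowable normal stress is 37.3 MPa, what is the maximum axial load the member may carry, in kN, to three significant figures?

A = 2706 mm².
P_max = σ_allow · A = 37.3 · 2706 = 100900 N = 100.9 kN.

101 kN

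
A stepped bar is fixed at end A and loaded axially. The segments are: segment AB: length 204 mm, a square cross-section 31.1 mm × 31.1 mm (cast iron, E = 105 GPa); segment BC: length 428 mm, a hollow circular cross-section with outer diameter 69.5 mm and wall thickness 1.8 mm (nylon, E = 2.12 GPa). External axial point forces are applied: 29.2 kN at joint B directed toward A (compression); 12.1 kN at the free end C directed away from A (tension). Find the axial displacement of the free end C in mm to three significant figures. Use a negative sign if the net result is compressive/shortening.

Internal axial forces (sectioning from the free end, tension +): N_BC = 12.1 kN, N_AB = -17.1 kN.
A_AB = 967.2 mm².
A_BC = 382.8 mm².
δ_AB = -17100·204/(967.2·105000) = -0.03435 mm
δ_BC = 12100·428/(382.8·2120) = 6.381 mm
δ = Σδ_i = 6.347 mm.

6.35 mm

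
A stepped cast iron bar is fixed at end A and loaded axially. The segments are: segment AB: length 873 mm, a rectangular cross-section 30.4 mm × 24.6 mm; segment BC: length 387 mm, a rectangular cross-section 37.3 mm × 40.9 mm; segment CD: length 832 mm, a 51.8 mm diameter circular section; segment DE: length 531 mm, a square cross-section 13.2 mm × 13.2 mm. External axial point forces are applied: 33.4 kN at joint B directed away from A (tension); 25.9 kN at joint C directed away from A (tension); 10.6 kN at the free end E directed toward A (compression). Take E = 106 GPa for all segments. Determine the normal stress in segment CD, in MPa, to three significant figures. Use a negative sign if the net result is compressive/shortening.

-5.03 MPa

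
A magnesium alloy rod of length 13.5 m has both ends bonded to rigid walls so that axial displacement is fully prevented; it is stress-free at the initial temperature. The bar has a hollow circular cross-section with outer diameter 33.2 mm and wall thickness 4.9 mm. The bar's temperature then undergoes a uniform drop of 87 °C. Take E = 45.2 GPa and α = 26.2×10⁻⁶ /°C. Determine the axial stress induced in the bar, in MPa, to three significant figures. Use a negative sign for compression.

Free thermal expansion αLΔT = 26.2e-6 · 13500 · -87 = -30.77 mm.
The walls impose strain ε = −(-30.77)/13500 = 2.2794e-03; σ = Eε = 45200 · 2.2794e-03 = 103 MPa.

103 MPa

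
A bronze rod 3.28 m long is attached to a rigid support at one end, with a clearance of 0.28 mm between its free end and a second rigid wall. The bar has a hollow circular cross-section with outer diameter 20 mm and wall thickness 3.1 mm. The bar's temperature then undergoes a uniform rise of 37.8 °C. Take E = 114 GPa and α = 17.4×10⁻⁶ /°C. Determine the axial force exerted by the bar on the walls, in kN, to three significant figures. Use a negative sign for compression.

-10.7 kN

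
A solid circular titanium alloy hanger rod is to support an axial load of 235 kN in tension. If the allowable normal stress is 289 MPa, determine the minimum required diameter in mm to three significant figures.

32.2 mm

Required area A ≥ P/σ_allow = 235000/289 = 813.1 mm².
For a solid circular section, d ≥ √(4A/π) = 32.18 mm.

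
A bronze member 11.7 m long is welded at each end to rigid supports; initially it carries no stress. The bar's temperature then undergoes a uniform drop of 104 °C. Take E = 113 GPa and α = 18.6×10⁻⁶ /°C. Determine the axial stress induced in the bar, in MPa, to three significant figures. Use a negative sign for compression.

219 MPa

Free thermal expansion αLΔT = 18.6e-6 · 11700 · -104 = -22.63 mm.
The walls impose strain ε = −(-22.63)/11700 = 1.9344e-03; σ = Eε = 113000 · 1.9344e-03 = 218.6 MPa.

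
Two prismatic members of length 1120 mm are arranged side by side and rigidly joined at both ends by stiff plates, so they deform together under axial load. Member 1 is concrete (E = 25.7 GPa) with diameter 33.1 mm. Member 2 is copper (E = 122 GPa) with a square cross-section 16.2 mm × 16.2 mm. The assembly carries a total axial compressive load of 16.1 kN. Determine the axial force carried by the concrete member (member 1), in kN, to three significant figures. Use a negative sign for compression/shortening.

A_1 = 860.5 mm².
A_2 = 262.4 mm².
Equal strain + equilibrium ⇒ each member carries load in proportion to AE: A₁E₁ = 22110000 N, A₂E₂ = 32020000 N, ΣAE = 54130000 N.
F₁ = P·A₁E₁/ΣAE = -16100·22110000/54130000 = -6577 N.

-6.58 kN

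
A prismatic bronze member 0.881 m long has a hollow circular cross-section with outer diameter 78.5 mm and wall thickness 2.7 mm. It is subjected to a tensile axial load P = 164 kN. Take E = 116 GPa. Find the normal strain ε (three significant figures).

0.00220

A = 643 mm².
σ = N/A = 255.1 MPa; ε = σ/E = 255.1/116000 = 2.199e-03.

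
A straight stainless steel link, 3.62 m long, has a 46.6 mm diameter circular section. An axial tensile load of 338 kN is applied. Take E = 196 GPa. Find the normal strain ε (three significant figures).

0.00101

A = 1706 mm².
σ = N/A = 198.2 MPa; ε = σ/E = 198.2/196000 = 1.011e-03.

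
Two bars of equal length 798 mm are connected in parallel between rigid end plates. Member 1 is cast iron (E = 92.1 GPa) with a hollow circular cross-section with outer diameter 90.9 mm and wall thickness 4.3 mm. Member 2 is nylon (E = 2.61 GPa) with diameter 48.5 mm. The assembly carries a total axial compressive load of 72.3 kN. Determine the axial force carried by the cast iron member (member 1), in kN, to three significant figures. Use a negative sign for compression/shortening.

-69.2 kN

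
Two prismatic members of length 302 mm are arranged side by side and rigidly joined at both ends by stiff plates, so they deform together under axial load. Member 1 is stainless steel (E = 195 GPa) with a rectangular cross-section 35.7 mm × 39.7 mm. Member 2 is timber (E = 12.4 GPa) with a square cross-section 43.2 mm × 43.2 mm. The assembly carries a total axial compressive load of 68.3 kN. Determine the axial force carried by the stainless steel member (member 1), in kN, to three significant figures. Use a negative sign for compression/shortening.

A_1 = 1417 mm².
A_2 = 1866 mm².
Equal strain + equilibrium ⇒ each member carries load in proportion to AE: A₁E₁ = 276400000 N, A₂E₂ = 23140000 N, ΣAE = 299500000 N.
F₁ = P·A₁E₁/ΣAE = -68300·276400000/299500000 = -63020 N.

-63.0 kN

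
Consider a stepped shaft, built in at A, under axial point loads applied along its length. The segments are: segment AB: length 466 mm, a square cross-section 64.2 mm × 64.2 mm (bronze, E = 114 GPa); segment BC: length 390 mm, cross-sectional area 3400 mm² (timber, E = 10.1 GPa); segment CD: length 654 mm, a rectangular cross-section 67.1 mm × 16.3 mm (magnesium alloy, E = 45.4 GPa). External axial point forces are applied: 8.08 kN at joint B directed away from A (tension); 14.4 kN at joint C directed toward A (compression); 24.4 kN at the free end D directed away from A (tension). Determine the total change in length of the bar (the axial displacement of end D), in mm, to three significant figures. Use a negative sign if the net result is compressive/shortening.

0.453 mm

Internal axial forces (sectioning from the free end, tension +): N_CD = 24.4 kN, N_BC = 10 kN, N_AB = 18.08 kN.
A_AB = 4122 mm².
A_CD = 1094 mm².
δ_AB = 18080·466/(4122·114000) = 0.01793 mm
δ_BC = 10000·390/(3400·10100) = 0.1136 mm
δ_CD = 24400·654/(1094·45400) = 0.3214 mm
δ = Σδ_i = 0.4529 mm.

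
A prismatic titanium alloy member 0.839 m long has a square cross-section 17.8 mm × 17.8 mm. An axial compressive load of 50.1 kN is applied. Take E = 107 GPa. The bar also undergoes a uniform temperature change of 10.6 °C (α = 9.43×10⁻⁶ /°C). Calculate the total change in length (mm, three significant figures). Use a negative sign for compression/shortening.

A = 316.8 mm².
δ_mech = NL/(AE) = -50100·839/(316.8·107000) = -1.24 mm.
δ_thermal = αLΔT = 9.43e-6·839·10.6 = 0.08386 mm.
δ = δ_mech + δ_thermal = -1.156 mm.

-1.16 mm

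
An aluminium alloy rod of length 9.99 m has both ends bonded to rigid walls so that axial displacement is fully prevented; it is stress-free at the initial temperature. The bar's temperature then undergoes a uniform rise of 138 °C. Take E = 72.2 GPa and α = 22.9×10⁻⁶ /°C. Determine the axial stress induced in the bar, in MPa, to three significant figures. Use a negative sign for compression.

Free thermal expansion αLΔT = 22.9e-6 · 9990 · 138 = 31.57 mm.
The walls impose strain ε = −(31.57)/9990 = -3.1602e-03; σ = Eε = 72200 · -3.1602e-03 = -228.2 MPa.

-228 MPa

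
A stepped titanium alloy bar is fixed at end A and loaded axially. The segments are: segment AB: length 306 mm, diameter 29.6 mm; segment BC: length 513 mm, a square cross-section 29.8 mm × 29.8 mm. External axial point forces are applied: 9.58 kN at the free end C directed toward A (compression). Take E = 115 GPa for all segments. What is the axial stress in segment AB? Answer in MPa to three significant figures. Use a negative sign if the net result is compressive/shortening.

Internal axial forces (sectioning from the free end, tension +): N_BC = -9.58 kN, N_AB = -9.58 kN.
A_AB = 688.1 mm².
σ_AB = N_AB/A_AB = -9580/688.1 = -13.92 MPa.

-13.9 MPa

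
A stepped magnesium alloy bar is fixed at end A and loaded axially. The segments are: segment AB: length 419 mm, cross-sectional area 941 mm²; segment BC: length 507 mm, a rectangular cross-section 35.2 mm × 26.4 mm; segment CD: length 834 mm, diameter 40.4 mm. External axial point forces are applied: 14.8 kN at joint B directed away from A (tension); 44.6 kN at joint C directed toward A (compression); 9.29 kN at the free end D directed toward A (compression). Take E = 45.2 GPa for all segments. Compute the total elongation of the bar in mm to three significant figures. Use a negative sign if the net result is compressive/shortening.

-1.17 mm

Internal axial forces (sectioning from the free end, tension +): N_CD = -9.29 kN, N_BC = -53.89 kN, N_AB = -39.09 kN.
A_BC = 929.3 mm².
A_CD = 1282 mm².
δ_AB = -39090·419/(941·45200) = -0.3851 mm
δ_BC = -53890·507/(929.3·45200) = -0.6505 mm
δ_CD = -9290·834/(1282·45200) = -0.1337 mm
δ = Σδ_i = -1.169 mm.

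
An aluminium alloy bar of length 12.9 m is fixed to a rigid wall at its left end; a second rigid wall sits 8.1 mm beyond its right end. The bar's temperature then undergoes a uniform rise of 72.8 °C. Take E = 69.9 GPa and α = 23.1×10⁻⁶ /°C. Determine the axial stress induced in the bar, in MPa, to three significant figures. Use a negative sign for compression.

Free thermal expansion αLΔT = 23.1e-6 · 12900 · 72.8 = 21.69 mm.
The walls engage after the gap closes; constrained expansion = 21.69 − 8.1 = 13.59 mm.
The walls impose strain ε = −(13.59)/12900 = -1.0538e-03; σ = Eε = 69900 · -1.0538e-03 = -73.66 MPa.

-73.7 MPa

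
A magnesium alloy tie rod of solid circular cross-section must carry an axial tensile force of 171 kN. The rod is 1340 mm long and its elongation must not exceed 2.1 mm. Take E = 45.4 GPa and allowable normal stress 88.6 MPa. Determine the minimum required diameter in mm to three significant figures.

55.3 mm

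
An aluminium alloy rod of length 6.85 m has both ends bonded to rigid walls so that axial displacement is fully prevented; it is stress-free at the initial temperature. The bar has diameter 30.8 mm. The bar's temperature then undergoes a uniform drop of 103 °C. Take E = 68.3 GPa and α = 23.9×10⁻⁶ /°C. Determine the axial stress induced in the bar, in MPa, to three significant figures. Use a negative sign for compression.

Free thermal expansion αLΔT = 23.9e-6 · 6850 · -103 = -16.86 mm.
The walls impose strain ε = −(-16.86)/6850 = 2.4617e-03; σ = Eε = 68300 · 2.4617e-03 = 168.1 MPa.

168 MPa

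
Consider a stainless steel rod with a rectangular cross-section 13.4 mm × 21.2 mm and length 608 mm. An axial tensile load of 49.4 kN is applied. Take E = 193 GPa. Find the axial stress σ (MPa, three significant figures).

A = 284.1 mm².
σ = N/A = 49400/284.1 = 173.9 MPa.

174 MPa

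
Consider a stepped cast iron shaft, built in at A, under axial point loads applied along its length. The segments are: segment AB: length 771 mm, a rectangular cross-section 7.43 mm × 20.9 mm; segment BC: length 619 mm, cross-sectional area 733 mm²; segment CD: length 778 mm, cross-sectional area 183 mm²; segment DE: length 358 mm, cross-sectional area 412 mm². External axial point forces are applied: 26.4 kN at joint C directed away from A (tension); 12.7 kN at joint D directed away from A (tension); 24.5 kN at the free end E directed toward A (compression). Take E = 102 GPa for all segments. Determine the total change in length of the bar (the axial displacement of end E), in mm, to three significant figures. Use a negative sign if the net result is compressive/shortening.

Internal axial forces (sectioning from the free end, tension +): N_DE = -24.5 kN, N_CD = -11.8 kN, N_BC = 14.6 kN, N_AB = 14.6 kN.
A_AB = 155.3 mm².
δ_AB = 14600·771/(155.3·102000) = 0.7107 mm
δ_BC = 14600·619/(733·102000) = 0.1209 mm
δ_CD = -11800·778/(183·102000) = -0.4918 mm
δ_DE = -24500·358/(412·102000) = -0.2087 mm
δ = Σδ_i = 0.131 mm.

0.131 mm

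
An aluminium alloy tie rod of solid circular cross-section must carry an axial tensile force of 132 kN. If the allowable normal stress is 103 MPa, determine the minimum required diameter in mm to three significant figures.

40.4 mm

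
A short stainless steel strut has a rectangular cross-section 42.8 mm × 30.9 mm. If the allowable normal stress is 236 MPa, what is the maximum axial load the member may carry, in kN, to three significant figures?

A = 1323 mm².
P_max = σ_allow · A = 236 · 1323 = 312100 N = 312.1 kN.

312 kN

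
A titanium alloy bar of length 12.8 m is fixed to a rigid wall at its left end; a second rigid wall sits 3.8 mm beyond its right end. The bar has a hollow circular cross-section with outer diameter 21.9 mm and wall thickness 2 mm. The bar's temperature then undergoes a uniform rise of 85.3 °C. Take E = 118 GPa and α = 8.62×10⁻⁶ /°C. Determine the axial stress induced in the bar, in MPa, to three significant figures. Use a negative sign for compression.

-51.7 MPa

Free thermal expansion αLΔT = 8.62e-6 · 12800 · 85.3 = 9.412 mm.
The walls engage after the gap closes; constrained expansion = 9.412 − 3.8 = 5.612 mm.
The walls impose strain ε = −(5.612)/12800 = -4.3841e-04; σ = Eε = 118000 · -4.3841e-04 = -51.73 MPa.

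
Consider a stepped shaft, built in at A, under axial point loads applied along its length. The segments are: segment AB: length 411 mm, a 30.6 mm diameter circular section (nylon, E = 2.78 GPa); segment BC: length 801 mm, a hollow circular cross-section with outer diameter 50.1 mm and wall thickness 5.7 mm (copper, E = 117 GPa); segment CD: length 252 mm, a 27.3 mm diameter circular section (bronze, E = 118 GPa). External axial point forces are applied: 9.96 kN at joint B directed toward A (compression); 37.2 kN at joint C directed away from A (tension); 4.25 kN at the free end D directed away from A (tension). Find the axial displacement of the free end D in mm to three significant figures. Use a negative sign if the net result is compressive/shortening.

6.70 mm

Internal axial forces (sectioning from the free end, tension +): N_CD = 4.25 kN, N_BC = 41.45 kN, N_AB = 31.49 kN.
A_AB = 735.4 mm².
A_BC = 795.1 mm².
A_CD = 585.3 mm².
δ_AB = 31490·411/(735.4·2780) = 6.33 mm
δ_BC = 41450·801/(795.1·117000) = 0.3569 mm
δ_CD = 4250·252/(585.3·118000) = 0.01551 mm
δ = Σδ_i = 6.703 mm.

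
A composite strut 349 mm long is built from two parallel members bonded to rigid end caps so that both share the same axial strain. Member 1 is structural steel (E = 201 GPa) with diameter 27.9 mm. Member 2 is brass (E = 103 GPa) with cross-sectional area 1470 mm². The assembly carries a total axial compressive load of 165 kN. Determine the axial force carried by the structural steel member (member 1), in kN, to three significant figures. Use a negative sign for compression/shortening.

-73.9 kN

A_1 = 611.4 mm².
Equal strain + equilibrium ⇒ each member carries load in proportion to AE: A₁E₁ = 122900000 N, A₂E₂ = 151400000 N, ΣAE = 274300000 N.
F₁ = P·A₁E₁/ΣAE = -165000·122900000/274300000 = -73920 N.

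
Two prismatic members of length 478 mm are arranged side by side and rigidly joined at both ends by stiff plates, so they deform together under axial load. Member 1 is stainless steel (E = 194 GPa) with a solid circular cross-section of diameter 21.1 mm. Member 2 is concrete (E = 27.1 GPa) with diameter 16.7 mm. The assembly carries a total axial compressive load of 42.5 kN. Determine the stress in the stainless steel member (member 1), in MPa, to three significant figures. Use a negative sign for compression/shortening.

-112 MPa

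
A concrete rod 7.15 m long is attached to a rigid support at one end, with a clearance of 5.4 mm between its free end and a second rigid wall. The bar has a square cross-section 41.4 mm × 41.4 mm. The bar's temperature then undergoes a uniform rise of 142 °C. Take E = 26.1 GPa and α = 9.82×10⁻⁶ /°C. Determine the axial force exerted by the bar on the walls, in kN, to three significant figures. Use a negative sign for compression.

-28.6 kN

Free thermal expansion αLΔT = 9.82e-6 · 7150 · 142 = 9.97 mm.
The walls engage after the gap closes; constrained expansion = 9.97 − 5.4 = 4.57 mm.
The walls impose strain ε = −(4.57)/7150 = -6.3920e-04; σ = Eε = 26100 · -6.3920e-04 = -16.68 MPa.
Wall reaction R = σ·A = -16.68·1714 = -28590 N = -28.59 kN.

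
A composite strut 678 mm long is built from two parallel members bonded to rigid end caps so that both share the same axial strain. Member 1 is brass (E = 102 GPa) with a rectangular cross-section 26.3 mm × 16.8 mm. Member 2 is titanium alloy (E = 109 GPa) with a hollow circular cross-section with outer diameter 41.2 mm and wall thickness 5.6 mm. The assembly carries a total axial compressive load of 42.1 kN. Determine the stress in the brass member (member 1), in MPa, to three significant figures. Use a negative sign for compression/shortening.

A_1 = 441.8 mm².
A_2 = 626.3 mm².
Equal strain + equilibrium ⇒ each member carries load in proportion to AE: A₁E₁ = 45070000 N, A₂E₂ = 68270000 N, ΣAE = 113300000 N.
σ₁ = P·E₁/ΣAE = -42100·102000/113300000 = -37.89 MPa.

-37.9 MPa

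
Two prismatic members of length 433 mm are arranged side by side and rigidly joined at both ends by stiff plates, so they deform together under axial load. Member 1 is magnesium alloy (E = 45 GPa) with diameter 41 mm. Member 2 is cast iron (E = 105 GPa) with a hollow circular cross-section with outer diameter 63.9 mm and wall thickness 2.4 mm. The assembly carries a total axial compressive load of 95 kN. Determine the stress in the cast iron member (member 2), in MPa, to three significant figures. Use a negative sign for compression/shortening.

-92.3 MPa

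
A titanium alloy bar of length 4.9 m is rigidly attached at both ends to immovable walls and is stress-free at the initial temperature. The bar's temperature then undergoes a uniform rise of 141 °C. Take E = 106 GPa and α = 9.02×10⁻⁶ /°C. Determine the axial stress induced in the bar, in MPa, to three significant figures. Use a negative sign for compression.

Free thermal expansion αLΔT = 9.02e-6 · 4900 · 141 = 6.232 mm.
The walls impose strain ε = −(6.232)/4900 = -1.2718e-03; σ = Eε = 106000 · -1.2718e-03 = -134.8 MPa.

-135 MPa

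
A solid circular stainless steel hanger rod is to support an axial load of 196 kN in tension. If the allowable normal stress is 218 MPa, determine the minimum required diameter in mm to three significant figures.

Required area A ≥ P/σ_allow = 196000/218 = 899.1 mm².
For a solid circular section, d ≥ √(4A/π) = 33.83 mm.

33.8 mm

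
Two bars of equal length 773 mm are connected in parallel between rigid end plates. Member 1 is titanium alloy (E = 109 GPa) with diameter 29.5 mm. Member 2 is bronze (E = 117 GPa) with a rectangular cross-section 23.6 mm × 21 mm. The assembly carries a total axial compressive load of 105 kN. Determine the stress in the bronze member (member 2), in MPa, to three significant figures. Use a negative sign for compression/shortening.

-92.7 MPa

A_1 = 683.5 mm².
A_2 = 495.6 mm².
Equal strain + equilibrium ⇒ each member carries load in proportion to AE: A₁E₁ = 74500000 N, A₂E₂ = 57990000 N, ΣAE = 132500000 N.
σ₂ = P·E₂/ΣAE = -105000·117000/132500000 = -92.73 MPa.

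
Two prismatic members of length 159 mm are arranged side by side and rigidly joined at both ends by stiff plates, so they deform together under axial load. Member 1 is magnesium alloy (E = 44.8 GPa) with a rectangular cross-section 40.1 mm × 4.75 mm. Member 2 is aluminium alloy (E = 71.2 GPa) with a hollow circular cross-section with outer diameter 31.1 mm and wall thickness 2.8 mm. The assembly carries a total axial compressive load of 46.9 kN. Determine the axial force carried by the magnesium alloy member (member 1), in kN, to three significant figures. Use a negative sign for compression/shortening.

A_1 = 190.5 mm².
A_2 = 248.9 mm².
Equal strain + equilibrium ⇒ each member carries load in proportion to AE: A₁E₁ = 8533000 N, A₂E₂ = 17720000 N, ΣAE = 26260000 N.
F₁ = P·A₁E₁/ΣAE = -46900·8533000/26260000 = -15240 N.

-15.2 kN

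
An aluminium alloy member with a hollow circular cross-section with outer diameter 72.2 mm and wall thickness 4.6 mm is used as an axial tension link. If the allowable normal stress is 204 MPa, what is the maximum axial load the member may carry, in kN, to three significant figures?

199 kN

A = 976.9 mm².
P_max = σ_allow · A = 204 · 976.9 = 199300 N = 199.3 kN.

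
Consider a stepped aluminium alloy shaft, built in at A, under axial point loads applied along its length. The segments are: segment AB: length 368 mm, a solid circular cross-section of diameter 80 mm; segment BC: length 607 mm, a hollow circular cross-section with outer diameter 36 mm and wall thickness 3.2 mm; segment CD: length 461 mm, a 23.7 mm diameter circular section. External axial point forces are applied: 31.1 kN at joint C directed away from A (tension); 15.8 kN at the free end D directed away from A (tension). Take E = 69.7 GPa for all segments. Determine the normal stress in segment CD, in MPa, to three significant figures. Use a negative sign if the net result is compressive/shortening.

35.8 MPa

Internal axial forces (sectioning from the free end, tension +): N_CD = 15.8 kN, N_BC = 46.9 kN, N_AB = 46.9 kN.
A_CD = 441.2 mm².
σ_CD = N_CD/A_CD = 15800/441.2 = 35.82 MPa.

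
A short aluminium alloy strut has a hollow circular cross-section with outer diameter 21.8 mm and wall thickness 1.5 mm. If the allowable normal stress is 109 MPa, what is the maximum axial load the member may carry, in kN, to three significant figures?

A = 95.66 mm².
P_max = σ_allow · A = 109 · 95.66 = 10430 N = 10.43 kN.

10.4 kN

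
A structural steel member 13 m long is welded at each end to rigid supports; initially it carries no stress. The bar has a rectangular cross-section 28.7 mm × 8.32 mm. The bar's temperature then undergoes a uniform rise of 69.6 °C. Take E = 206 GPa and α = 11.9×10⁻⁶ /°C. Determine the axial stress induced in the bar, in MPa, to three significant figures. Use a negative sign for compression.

-171 MPa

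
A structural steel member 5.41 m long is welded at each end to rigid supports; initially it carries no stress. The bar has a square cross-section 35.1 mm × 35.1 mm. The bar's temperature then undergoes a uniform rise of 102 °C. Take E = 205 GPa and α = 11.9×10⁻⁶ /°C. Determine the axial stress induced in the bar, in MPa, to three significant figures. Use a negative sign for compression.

-249 MPa

Free thermal expansion αLΔT = 11.9e-6 · 5410 · 102 = 6.567 mm.
The walls impose strain ε = −(6.567)/5410 = -1.2138e-03; σ = Eε = 205000 · -1.2138e-03 = -248.8 MPa.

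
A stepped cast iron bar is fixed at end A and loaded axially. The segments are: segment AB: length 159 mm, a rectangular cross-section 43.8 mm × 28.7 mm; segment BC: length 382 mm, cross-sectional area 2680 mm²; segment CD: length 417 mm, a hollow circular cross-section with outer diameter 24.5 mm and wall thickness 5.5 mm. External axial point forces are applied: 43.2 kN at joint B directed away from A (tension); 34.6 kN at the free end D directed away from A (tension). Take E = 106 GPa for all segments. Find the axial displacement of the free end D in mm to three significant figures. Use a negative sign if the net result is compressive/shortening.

0.554 mm

Internal axial forces (sectioning from the free end, tension +): N_CD = 34.6 kN, N_BC = 34.6 kN, N_AB = 77.8 kN.
A_AB = 1257 mm².
A_CD = 328.3 mm².
δ_AB = 77800·159/(1257·106000) = 0.09284 mm
δ_BC = 34600·382/(2680·106000) = 0.04653 mm
δ_CD = 34600·417/(328.3·106000) = 0.4146 mm
δ = Σδ_i = 0.554 mm.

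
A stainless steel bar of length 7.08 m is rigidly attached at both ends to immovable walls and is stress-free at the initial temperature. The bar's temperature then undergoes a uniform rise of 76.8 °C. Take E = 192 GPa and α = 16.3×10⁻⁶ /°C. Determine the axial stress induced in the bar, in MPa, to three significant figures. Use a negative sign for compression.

Free thermal expansion αLΔT = 16.3e-6 · 7080 · 76.8 = 8.863 mm.
The walls impose strain ε = −(8.863)/7080 = -1.2518e-03; σ = Eε = 192000 · -1.2518e-03 = -240.4 MPa.

-240 MPa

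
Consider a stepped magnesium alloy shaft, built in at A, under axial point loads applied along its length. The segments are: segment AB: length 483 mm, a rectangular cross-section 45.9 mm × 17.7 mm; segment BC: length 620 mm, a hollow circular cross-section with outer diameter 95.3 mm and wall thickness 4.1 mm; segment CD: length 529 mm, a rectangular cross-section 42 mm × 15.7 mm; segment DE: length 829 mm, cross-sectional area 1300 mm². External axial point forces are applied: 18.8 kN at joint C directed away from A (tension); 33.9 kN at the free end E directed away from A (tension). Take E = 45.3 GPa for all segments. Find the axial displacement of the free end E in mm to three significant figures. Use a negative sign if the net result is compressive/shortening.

2.38 mm

Internal axial forces (sectioning from the free end, tension +): N_DE = 33.9 kN, N_CD = 33.9 kN, N_BC = 52.7 kN, N_AB = 52.7 kN.
A_AB = 812.4 mm².
A_BC = 1175 mm².
A_CD = 659.4 mm².
δ_AB = 52700·483/(812.4·45300) = 0.6916 mm
δ_BC = 52700·620/(1175·45300) = 0.614 mm
δ_CD = 33900·529/(659.4·45300) = 0.6004 mm
δ_DE = 33900·829/(1300·45300) = 0.4772 mm
δ = Σδ_i = 2.383 mm.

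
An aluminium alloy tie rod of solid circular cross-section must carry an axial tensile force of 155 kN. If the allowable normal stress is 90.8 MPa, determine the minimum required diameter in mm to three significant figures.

46.6 mm

Required area A ≥ P/σ_allow = 155000/90.8 = 1707 mm².
For a solid circular section, d ≥ √(4A/π) = 46.62 mm.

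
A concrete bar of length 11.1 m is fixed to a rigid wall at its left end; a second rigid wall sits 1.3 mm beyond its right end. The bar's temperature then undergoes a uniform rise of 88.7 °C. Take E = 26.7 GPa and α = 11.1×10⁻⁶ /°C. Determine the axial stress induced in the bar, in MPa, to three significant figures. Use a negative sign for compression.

-23.2 MPa

Free thermal expansion αLΔT = 11.1e-6 · 11100 · 88.7 = 10.93 mm.
The walls engage after the gap closes; constrained expansion = 10.93 − 1.3 = 9.629 mm.
The walls impose strain ε = −(9.629)/11100 = -8.6745e-04; σ = Eε = 26700 · -8.6745e-04 = -23.16 MPa.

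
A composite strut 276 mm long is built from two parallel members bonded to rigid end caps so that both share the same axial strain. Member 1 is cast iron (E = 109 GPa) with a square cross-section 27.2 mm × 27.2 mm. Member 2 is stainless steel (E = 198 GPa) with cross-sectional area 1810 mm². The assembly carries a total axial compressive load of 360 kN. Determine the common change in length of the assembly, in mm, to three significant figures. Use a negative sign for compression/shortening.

A_1 = 739.8 mm².
Equal strain + equilibrium ⇒ each member carries load in proportion to AE: A₁E₁ = 80640000 N, A₂E₂ = 358400000 N, ΣAE = 439000000 N.
δ = PL/ΣAE = -360000·276/439000000 = -0.2263 mm.

-0.226 mm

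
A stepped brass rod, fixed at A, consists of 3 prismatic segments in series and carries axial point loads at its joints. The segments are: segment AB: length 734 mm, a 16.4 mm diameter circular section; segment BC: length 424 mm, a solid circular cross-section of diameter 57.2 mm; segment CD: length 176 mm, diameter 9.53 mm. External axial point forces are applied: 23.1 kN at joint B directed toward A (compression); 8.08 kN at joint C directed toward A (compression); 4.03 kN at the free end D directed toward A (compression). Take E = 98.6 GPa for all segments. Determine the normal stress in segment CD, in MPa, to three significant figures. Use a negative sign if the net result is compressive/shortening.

Internal axial forces (sectioning from the free end, tension +): N_CD = -4.03 kN, N_BC = -12.11 kN, N_AB = -35.21 kN.
A_CD = 71.33 mm².
σ_CD = N_CD/A_CD = -4030/71.33 = -56.5 MPa.

-56.5 MPa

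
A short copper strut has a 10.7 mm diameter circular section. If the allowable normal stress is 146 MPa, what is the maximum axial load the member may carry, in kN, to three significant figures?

A = 89.92 mm².
P_max = σ_allow · A = 146 · 89.92 = 13130 N = 13.13 kN.

13.1 kN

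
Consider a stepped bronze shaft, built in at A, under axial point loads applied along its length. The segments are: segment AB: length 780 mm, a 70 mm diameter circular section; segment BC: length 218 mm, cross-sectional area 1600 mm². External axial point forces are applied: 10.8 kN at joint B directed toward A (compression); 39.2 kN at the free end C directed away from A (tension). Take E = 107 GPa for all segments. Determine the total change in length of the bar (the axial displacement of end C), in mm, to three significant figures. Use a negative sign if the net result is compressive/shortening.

0.104 mm

Internal axial forces (sectioning from the free end, tension +): N_BC = 39.2 kN, N_AB = 28.4 kN.
A_AB = 3848 mm².
δ_AB = 28400·780/(3848·107000) = 0.0538 mm
δ_BC = 39200·218/(1600·107000) = 0.04992 mm
δ = Σδ_i = 0.1037 mm.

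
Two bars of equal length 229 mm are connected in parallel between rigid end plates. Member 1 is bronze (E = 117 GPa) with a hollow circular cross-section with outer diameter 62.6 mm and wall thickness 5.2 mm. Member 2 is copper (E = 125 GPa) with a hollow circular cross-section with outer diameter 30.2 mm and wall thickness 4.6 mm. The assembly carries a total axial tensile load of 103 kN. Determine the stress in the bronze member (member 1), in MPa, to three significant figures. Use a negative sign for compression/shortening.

77.3 MPa

A_1 = 937.7 mm².
A_2 = 370 mm².
Equal strain + equilibrium ⇒ each member carries load in proportion to AE: A₁E₁ = 109700000 N, A₂E₂ = 46240000 N, ΣAE = 156000000 N.
σ₁ = P·E₁/ΣAE = 103000·117000/156000000 = 77.27 MPa.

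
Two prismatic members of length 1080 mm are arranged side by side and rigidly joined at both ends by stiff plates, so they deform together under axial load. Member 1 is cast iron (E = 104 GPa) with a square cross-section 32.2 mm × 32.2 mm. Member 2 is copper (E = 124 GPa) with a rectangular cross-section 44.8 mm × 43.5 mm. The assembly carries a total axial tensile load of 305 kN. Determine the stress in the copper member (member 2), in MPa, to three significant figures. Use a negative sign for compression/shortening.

A_1 = 1037 mm².
A_2 = 1949 mm².
Equal strain + equilibrium ⇒ each member carries load in proportion to AE: A₁E₁ = 107800000 N, A₂E₂ = 241700000 N, ΣAE = 349500000 N.
σ₂ = P·E₂/ΣAE = 305000·124000/349500000 = 108.2 MPa.

108 MPa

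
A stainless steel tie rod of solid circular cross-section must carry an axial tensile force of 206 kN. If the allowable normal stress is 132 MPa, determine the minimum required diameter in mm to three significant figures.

44.6 mm

Required area A ≥ P/σ_allow = 206000/132 = 1561 mm².
For a solid circular section, d ≥ √(4A/π) = 44.58 mm.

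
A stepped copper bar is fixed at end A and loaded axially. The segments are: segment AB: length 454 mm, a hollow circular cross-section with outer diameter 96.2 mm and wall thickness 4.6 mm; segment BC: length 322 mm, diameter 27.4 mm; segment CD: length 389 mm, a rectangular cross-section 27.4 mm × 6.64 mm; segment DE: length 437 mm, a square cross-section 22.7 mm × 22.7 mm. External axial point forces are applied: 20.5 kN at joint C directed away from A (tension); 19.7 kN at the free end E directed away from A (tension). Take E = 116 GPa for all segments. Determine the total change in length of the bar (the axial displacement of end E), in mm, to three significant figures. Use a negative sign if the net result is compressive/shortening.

Internal axial forces (sectioning from the free end, tension +): N_DE = 19.7 kN, N_CD = 19.7 kN, N_BC = 40.2 kN, N_AB = 40.2 kN.
A_AB = 1324 mm².
A_BC = 589.6 mm².
A_CD = 181.9 mm².
A_DE = 515.3 mm².
δ_AB = 40200·454/(1324·116000) = 0.1189 mm
δ_BC = 40200·322/(589.6·116000) = 0.1892 mm
δ_CD = 19700·389/(181.9·116000) = 0.3631 mm
δ_DE = 19700·437/(515.3·116000) = 0.144 mm
δ = Σδ_i = 0.8152 mm.

0.815 mm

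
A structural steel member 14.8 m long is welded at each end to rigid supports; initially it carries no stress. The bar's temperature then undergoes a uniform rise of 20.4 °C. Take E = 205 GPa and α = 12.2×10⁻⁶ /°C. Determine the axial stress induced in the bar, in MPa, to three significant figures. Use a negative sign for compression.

-51.0 MPa

Free thermal expansion αLΔT = 12.2e-6 · 14800 · 20.4 = 3.683 mm.
The walls impose strain ε = −(3.683)/14800 = -2.4888e-04; σ = Eε = 205000 · -2.4888e-04 = -51.02 MPa.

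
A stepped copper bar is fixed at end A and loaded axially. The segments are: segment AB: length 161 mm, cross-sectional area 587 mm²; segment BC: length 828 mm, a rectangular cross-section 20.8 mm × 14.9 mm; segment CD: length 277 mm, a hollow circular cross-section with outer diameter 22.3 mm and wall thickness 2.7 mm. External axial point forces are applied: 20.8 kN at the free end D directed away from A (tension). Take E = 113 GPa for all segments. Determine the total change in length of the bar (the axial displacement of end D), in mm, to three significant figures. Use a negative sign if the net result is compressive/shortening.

0.849 mm

Internal axial forces (sectioning from the free end, tension +): N_CD = 20.8 kN, N_BC = 20.8 kN, N_AB = 20.8 kN.
A_BC = 309.9 mm².
A_CD = 166.3 mm².
δ_AB = 20800·161/(587·113000) = 0.05049 mm
δ_BC = 20800·828/(309.9·113000) = 0.4918 mm
δ_CD = 20800·277/(166.3·113000) = 0.3067 mm
δ = Σδ_i = 0.8489 mm.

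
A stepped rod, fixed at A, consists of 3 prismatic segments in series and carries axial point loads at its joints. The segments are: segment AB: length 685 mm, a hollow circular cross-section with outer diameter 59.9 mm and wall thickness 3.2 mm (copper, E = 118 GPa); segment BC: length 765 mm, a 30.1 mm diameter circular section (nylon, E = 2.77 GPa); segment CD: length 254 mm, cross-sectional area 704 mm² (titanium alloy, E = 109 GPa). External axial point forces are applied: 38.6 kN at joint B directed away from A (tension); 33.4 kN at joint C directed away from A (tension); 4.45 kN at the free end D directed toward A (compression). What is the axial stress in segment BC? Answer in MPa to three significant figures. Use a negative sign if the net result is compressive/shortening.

40.7 MPa

Internal axial forces (sectioning from the free end, tension +): N_CD = -4.45 kN, N_BC = 28.95 kN, N_AB = 67.55 kN.
A_BC = 711.6 mm².
σ_BC = N_BC/A_BC = 28950/711.6 = 40.68 MPa.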